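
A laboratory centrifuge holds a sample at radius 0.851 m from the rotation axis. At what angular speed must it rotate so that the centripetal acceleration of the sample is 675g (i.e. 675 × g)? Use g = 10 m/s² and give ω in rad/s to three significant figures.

Centripetal acceleration a_c = ω²r. Setting ω²r = 675g:
ω = √(675g / r) = √(675 × 10.0 / 0.851) = √7932 = 89.06 rad/s.

89.1 rad/s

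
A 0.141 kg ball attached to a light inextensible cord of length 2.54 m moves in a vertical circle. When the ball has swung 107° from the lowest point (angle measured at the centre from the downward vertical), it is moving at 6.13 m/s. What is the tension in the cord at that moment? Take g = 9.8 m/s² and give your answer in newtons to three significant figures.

Take the radial direction toward the centre of the circle as positive. The component of the weight along the string toward the centre is −mg cos φ (φ measured from the bottom), so Newton's second law along the string gives T − mg cos φ = m v²/r.
cos 107° = -0.2924, so T = m(v²/r + g cos φ) = 0.141 × ((6.13)²/2.54 + 9.8 × -0.2924) = 0.141 × (14.79 + (-2.865)) = 0.141 × 11.93 = 1.682 N.

1.68 N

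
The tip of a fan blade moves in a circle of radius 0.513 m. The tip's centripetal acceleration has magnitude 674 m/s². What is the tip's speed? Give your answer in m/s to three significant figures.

18.6 m/s

a_c = v²/r ⇒ v = √(a_c · r) = √(674 × 0.513) = √345.8 = 18.59 m/s.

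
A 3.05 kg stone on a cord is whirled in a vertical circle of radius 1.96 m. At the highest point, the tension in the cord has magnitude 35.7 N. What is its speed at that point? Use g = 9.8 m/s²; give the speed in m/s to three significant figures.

At the top, T + mg = mv²/r, so v = √(r(T/m + g)) = √(1.96 × (35.7/3.05 + 9.8)) = √(1.96 × 21.50) = √42.15 = 6.492 m/s.

6.49 m/s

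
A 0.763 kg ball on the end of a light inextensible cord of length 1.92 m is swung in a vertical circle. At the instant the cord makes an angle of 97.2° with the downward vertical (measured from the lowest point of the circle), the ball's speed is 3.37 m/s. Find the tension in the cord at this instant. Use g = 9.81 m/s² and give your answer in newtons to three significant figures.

Take the radial direction toward the centre of the circle as positive. The component of the weight along the string toward the centre is −mg cos φ (φ measured from the bottom), so Newton's second law along the string gives T − mg cos φ = m v²/r.
cos 97.2° = -0.1253, so T = m(v²/r + g cos φ) = 0.763 × ((3.37)²/1.92 + 9.81 × -0.1253) = 0.763 × (5.915 + (-1.230)) = 0.763 × 4.686 = 3.575 N.

3.58 N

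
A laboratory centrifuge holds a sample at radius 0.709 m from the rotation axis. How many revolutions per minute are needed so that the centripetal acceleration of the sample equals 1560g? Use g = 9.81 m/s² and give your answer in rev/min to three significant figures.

Require ω²r = 1560g, so ω = √(1560 × 9.81/0.709) = 146.9 rad/s.
In rev/min: ω × 60/(2π) = 146.9 × 60/(2π) = 1403 rev/min.

1400 rev/min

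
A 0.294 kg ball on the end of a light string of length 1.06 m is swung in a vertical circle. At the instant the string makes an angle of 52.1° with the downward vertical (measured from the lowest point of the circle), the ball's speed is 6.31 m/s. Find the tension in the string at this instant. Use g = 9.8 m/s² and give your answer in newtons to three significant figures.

12.8 N

Take the radial direction toward the centre of the circle as positive. The component of the weight along the string toward the centre is −mg cos φ (φ measured from the bottom), so Newton's second law along the string gives T − mg cos φ = m v²/r.
cos 52.1° = 0.6143, so T = m(v²/r + g cos φ) = 0.294 × ((6.31)²/1.06 + 9.8 × 0.6143) = 0.294 × (37.56 + (6.020)) = 0.294 × 43.58 = 12.81 N.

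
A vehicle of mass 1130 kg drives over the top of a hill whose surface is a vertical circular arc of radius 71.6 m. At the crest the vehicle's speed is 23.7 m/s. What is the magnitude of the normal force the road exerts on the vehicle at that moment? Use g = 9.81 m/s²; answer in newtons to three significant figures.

At the crest the centripetal acceleration points downward (toward the centre of the arc), so mg − N = mv²/r.
N = m(g − v²/r) = 1130 × (9.81 − (23.7)²/71.6) = 1130 × (9.81 − 7.845) = 1130 × 1.965 = 2221 N.

2220 N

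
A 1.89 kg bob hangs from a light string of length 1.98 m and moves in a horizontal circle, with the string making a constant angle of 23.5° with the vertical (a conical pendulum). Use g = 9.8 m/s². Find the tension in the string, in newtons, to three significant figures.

20.2 N

Vertically the bob has no acceleration, so T cosθ = mg.
T = mg/cosθ = 1.89 × 9.8 / cos 23.5° = 18.52/0.9171 = 20.20 N.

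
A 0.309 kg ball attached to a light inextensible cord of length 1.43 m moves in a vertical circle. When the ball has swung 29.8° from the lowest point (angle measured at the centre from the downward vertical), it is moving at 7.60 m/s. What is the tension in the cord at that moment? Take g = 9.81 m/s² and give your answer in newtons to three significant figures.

Take the radial direction toward the centre of the circle as positive. The component of the weight along the string toward the centre is −mg cos φ (φ measured from the bottom), so Newton's second law along the string gives T − mg cos φ = m v²/r.
cos 29.8° = 0.8678, so T = m(v²/r + g cos φ) = 0.309 × ((7.60)²/1.43 + 9.81 × 0.8678) = 0.309 × (40.39 + (8.513)) = 0.309 × 48.90 = 15.11 N.

15.1 N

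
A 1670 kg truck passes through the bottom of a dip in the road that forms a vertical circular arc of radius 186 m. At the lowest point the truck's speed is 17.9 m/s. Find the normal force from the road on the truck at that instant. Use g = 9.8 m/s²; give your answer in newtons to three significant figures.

At the lowest point, N points up (toward the centre) and the weight mg points down (away from the centre), so the net inward force is N − mg = mv²/r.
N = m(v²/r + g) = 1670 × ((17.9)²/186 + 9.8) = 1670 × (1.723 + 9.8) = 1670 × 11.52 = 19240 N.

19200 N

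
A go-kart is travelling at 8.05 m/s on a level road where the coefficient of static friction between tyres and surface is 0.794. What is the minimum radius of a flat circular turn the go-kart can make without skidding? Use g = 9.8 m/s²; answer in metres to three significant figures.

8.33 m

At the limit, μ_s m g = m v²/r, so r_min = v²/(μ_s g) = (8.05)²/(0.794 × 9.8) = 64.80/7.781 = 8.328 m.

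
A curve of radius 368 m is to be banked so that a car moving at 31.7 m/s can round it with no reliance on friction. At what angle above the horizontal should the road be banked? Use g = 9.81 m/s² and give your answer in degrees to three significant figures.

With no friction, the horizontal component of the normal force provides the centripetal force: N sinθ = mv²/r, while N cosθ = mg vertically.
Dividing: tanθ = v²/(r g) = (31.7)²/(368 × 9.81) = 1005/3610 = 0.2784.
θ = arctan(0.2784) = 15.55°.

15.6°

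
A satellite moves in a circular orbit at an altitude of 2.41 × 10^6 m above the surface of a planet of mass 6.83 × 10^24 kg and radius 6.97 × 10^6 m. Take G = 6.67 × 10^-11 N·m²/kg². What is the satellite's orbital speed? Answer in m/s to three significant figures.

6970 m/s

Orbital radius r = R + h = 6.97 × 10^6 + 2.41 × 10^6 = 9.380 × 10^6 m.
Gravity supplies the centripetal force: G M m / r² = m v² / r, so v = √(GM/r).
v = √(6.67 × 10^-11 × 6.83 × 10^24 / 9.380 × 10^6) = √(4.857 × 10^7) = 6969 m/s.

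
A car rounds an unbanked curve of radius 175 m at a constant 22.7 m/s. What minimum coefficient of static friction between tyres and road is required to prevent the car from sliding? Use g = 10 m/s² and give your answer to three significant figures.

0.294

Friction provides the centripetal force: μ_s m g = m v²/r, so μ_s = v²/(g r) = (22.70)²/(10.0 × 175) = 515.3/1750 = 0.2945.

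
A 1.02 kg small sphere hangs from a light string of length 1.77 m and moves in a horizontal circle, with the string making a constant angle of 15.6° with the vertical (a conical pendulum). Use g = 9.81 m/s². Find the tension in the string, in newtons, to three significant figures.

10.4 N

Vertically the bob has no acceleration, so T cosθ = mg.
T = mg/cosθ = 1.02 × 9.81 / cos 15.6° = 10.01/0.9632 = 10.39 N.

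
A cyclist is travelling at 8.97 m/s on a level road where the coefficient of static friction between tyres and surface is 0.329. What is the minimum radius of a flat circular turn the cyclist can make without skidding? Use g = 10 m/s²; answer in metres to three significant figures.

At the limit, μ_s m g = m v²/r, so r_min = v²/(μ_s g) = (8.97)²/(0.329 × 10.0) = 80.46/3.290 = 24.46 m.

24.5 m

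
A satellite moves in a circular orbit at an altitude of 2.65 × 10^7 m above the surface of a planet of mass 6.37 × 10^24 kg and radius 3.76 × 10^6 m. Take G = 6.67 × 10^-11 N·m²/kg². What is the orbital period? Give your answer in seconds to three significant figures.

r = R + h = 3.76 × 10^6 + 2.65 × 10^7 = 3.026 × 10^7 m. Gravity provides the centripetal force: G M m / r² = m v² / r ⇒ v = √(GM/r) = 3747 m/s.
T = 2πr/v = 2π × 3.026 × 10^7 / 3747 = 50740 s.

50700 s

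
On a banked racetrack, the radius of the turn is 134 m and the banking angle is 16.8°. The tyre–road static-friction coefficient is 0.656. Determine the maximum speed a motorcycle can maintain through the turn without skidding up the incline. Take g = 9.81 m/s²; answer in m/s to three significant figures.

39.6 m/s

At the maximum speed, friction acts down the slope at its limiting value f = μN. Radially (horizontal, toward centre): N sinθ + μN cosθ = mv²/r. Vertically: N cosθ − μN sinθ = mg.
Dividing: v² = r g (sinθ + μcosθ)/(cosθ − μsinθ).
sinθ + μcosθ = 0.2890 + 0.656×0.9573 = 0.9170; cosθ − μsinθ = 0.9573 − 0.656×0.2890 = 0.7677.
v² = 134 × 9.81 × 0.9170/0.7677 = 1570 m²/s², so v = 39.63 m/s.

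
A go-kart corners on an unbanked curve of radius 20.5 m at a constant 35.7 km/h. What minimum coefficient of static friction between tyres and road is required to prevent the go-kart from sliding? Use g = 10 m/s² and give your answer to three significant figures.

v = 35.7/3.6 = 9.917 m/s.
Friction provides the centripetal force: μ_s m g = m v²/r, so μ_s = v²/(g r) = (9.917)²/(10.0 × 20.5) = 98.34/205.0 = 0.4797.

0.480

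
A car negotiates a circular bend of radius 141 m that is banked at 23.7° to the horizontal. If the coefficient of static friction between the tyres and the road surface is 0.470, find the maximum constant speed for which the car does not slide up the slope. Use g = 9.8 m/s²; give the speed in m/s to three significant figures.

39.8 m/s

At the maximum speed, friction acts down the slope at its limiting value f = μN. Radially (horizontal, toward centre): N sinθ + μN cosθ = mv²/r. Vertically: N cosθ − μN sinθ = mg.
Dividing: v² = r g (sinθ + μcosθ)/(cosθ − μsinθ).
sinθ + μcosθ = 0.4019 + 0.470×0.9157 = 0.8323; cosθ − μsinθ = 0.9157 − 0.470×0.4019 = 0.7267.
v² = 141 × 9.8 × 0.8323/0.7267 = 1583 m²/s², so v = 39.78 m/s.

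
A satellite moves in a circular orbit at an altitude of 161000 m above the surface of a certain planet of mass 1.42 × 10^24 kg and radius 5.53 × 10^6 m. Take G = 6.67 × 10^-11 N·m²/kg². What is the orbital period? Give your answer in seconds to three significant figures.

r = R + h = 5.53 × 10^6 + 161000 = 5.691 × 10^6 m. Gravity provides the centripetal force: G M m / r² = m v² / r ⇒ v = √(GM/r) = 4080 m/s.
T = 2πr/v = 2π × 5.691 × 10^6 / 4080 = 8765 s.

8770 s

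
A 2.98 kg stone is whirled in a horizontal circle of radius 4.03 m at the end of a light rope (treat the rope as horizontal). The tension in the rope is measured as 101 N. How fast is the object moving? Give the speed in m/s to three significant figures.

T = m v²/r ⇒ v = √(T r / m) = √(101 × 4.03 / 2.98) = √136.6 = 11.69 m/s.

11.7 m/s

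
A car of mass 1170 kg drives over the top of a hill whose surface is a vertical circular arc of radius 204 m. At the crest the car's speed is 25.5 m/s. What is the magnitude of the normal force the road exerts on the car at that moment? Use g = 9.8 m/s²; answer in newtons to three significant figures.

7740 N

At the crest the centripetal acceleration points downward (toward the centre of the arc), so mg − N = mv²/r.
N = m(g − v²/r) = 1170 × (9.8 − (25.5)²/204) = 1170 × (9.8 − 3.188) = 1170 × 6.613 = 7737 N.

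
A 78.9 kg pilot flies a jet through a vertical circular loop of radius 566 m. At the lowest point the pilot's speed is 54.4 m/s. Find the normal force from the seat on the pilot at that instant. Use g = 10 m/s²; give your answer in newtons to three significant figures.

At the lowest point, N points up (toward the centre) and the weight mg points down (away from the centre), so the net inward force is N − mg = mv²/r.
N = m(v²/r + g) = 78.9 × ((54.4)²/566 + 10.0) = 78.9 × (5.229 + 10.0) = 78.9 × 15.23 = 1202 N.

1200 N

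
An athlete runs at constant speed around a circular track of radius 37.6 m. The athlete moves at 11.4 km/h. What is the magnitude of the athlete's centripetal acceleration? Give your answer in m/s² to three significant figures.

v = 11.4 km/h = 11.4/3.6 = 3.167 m/s.
a_c = v²/r = (3.167)²/37.6 = 10.03/37.6 = 0.2667 m/s².

0.267 m/s²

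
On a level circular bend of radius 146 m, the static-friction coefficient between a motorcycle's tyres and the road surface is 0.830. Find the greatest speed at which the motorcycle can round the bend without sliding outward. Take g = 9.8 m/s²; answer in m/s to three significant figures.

34.5 m/s

The only inward force on a level bend is static friction, so at the limit f_s = μ_s N = μ_s m g = m v²/r.
Mass cancels: v_max = √(μ_s g r) = √(0.830 × 9.8 × 146) = √1188 = 34.46 m/s.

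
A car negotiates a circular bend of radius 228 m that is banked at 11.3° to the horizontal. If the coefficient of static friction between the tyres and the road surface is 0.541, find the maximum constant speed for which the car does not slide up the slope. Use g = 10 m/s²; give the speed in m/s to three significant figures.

At the maximum speed, friction acts down the slope at its limiting value f = μN. Radially (horizontal, toward centre): N sinθ + μN cosθ = mv²/r. Vertically: N cosθ − μN sinθ = mg.
Dividing: v² = r g (sinθ + μcosθ)/(cosθ − μsinθ).
sinθ + μcosθ = 0.1959 + 0.541×0.9806 = 0.7265; cosθ − μsinθ = 0.9806 − 0.541×0.1959 = 0.8746.
v² = 228 × 10.0 × 0.7265/0.8746 = 1894 m²/s², so v = 43.52 m/s.

43.5 m/s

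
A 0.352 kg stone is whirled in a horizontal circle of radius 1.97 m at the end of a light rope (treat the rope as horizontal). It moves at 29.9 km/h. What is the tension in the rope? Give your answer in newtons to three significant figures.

v = 29.9 km/h = 29.9/3.6 = 8.306 m/s.
The tension is the only horizontal force, so it supplies the full centripetal force: T = m v²/r = 0.352 × (8.306)²/1.97 = 0.352 × 68.98/1.97 = 12.33 N.

12.3 N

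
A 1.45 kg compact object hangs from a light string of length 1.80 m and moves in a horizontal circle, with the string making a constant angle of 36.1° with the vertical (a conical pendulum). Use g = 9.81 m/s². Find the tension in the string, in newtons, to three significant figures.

Vertically the bob has no acceleration, so T cosθ = mg.
T = mg/cosθ = 1.45 × 9.81 / cos 36.1° = 14.22/0.8080 = 17.60 N.

17.6 N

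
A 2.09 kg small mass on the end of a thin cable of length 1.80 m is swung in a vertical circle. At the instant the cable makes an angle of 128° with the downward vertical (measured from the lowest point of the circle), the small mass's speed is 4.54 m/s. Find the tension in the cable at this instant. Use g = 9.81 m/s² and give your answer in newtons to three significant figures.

11.3 N

Take the radial direction toward the centre of the circle as positive. The component of the weight along the string toward the centre is −mg cos φ (φ measured from the bottom), so Newton's second law along the string gives T − mg cos φ = m v²/r.
cos 128° = -0.6157, so T = m(v²/r + g cos φ) = 2.09 × ((4.54)²/1.80 + 9.81 × -0.6157) = 2.09 × (11.45 + (-6.040)) = 2.09 × 5.411 = 11.31 N.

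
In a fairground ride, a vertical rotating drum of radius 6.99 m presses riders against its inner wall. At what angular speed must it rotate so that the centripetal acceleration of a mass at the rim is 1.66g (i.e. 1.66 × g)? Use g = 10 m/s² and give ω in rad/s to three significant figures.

1.54 rad/s

Centripetal acceleration a_c = ω²r. Setting ω²r = 1.66g:
ω = √(1.66g / r) = √(1.66 × 10.0 / 6.99) = √2.375 = 1.541 rad/s.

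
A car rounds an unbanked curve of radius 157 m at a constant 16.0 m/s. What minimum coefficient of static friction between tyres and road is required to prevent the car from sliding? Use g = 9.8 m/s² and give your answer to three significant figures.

Friction provides the centripetal force: μ_s m g = m v²/r, so μ_s = v²/(g r) = (16.00)²/(9.8 × 157) = 256.0/1539 = 0.1664.

0.166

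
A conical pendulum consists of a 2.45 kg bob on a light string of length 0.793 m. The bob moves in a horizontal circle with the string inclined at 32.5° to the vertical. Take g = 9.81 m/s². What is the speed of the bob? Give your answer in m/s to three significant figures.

The radius of the circle is r = L sinθ = 0.793 × sin 32.5° = 0.4261 m.
Horizontally T sinθ = mv²/r and vertically T cosθ = mg, so tanθ = v²/(rg).
v = √(r g tanθ) = √(0.4261 × 9.81 × 0.6371) = √2.663 = 1.632 m/s.

1.63 m/s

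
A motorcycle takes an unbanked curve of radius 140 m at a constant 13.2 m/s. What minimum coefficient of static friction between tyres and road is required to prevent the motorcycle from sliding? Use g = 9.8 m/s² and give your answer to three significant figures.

Friction provides the centripetal force: μ_s m g = m v²/r, so μ_s = v²/(g r) = (13.20)²/(9.8 × 140) = 174.2/1372 = 0.1270.

0.127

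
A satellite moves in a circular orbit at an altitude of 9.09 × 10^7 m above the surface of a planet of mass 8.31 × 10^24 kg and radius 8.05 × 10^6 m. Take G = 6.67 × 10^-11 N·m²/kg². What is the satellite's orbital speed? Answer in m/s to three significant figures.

2370 m/s

Orbital radius r = R + h = 8.05 × 10^6 + 9.09 × 10^7 = 9.895 × 10^7 m.
Gravity supplies the centripetal force: G M m / r² = m v² / r, so v = √(GM/r).
v = √(6.67 × 10^-11 × 8.31 × 10^24 / 9.895 × 10^7) = √(5.602 × 10^6) = 2367 m/s.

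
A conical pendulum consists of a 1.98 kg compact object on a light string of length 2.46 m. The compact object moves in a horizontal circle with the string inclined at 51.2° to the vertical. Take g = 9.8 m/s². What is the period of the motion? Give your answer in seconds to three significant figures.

r = L sinθ = 1.917 m. From T sinθ = mω²r and T cosθ = mg: tanθ = ω²r/g, so ω² = g tanθ / r = g/(L cosθ).
ω = √(g/(L cosθ)) = √(9.8/(2.46 × 0.6266)) = √6.358 = 2.521 rad/s.
Period = 2π/ω = 2.492 s.

2.49 s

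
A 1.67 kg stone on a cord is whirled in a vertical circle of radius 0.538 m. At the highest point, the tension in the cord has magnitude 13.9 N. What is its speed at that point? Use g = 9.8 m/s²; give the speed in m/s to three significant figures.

3.12 m/s

At the top, T + mg = mv²/r, so v = √(r(T/m + g)) = √(0.538 × (13.9/1.67 + 9.8)) = √(0.538 × 18.12) = √9.750 = 3.123 m/s.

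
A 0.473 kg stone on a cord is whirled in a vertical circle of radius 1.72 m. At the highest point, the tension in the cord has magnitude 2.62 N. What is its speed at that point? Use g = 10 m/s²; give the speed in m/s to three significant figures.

At the top, T + mg = mv²/r, so v = √(r(T/m + g)) = √(1.72 × (2.62/0.473 + 10.0)) = √(1.72 × 15.54) = √26.73 = 5.170 m/s.

5.17 m/s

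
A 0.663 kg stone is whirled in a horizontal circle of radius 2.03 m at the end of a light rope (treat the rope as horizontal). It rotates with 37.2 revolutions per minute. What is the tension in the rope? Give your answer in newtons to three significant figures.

ω = 37.2 rev/min × 2π/60 = 3.896 rad/s, so v = ωr = 3.896 × 2.03 = 7.908 m/s.
The tension is the only horizontal force, so it supplies the full centripetal force: T = m v²/r = 0.663 × (7.908)²/2.03 = 0.663 × 62.54/2.03 = 20.42 N.

20.4 N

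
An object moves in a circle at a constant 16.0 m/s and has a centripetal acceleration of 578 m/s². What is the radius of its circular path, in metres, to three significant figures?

a_c = v²/r ⇒ r = v²/a_c = (16.0)²/578 = 256.0/578 = 0.4429 m.

0.443 m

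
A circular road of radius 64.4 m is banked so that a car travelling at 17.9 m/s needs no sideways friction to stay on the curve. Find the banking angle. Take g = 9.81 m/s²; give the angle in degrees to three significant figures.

For a frictionless banked turn: horizontally N sinθ = mv²/r and vertically N cosθ = mg.
Dividing: tanθ = v²/(r g) = (17.9)²/(64.4 × 9.81) = 320.4/631.8 = 0.5072.
θ = arctan(0.5072) = 26.89°.

26.9°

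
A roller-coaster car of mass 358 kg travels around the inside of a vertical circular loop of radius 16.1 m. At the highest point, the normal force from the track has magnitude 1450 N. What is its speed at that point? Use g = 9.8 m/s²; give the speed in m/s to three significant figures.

14.9 m/s

At the top, N + mg = mv²/r, so v = √(r(N/m + g)) = √(16.1 × (1450/358 + 9.8)) = √(16.1 × 13.85) = √223.0 = 14.93 m/s.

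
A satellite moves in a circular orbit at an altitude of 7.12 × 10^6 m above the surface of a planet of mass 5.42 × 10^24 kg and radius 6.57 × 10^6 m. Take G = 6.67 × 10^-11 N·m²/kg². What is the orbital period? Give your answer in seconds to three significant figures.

16700 s

r = R + h = 6.57 × 10^6 + 7.12 × 10^6 = 1.369 × 10^7 m. Gravity provides the centripetal force: G M m / r² = m v² / r ⇒ v = √(GM/r) = 5139 m/s.
T = 2πr/v = 2π × 1.369 × 10^7 / 5139 = 16740 s.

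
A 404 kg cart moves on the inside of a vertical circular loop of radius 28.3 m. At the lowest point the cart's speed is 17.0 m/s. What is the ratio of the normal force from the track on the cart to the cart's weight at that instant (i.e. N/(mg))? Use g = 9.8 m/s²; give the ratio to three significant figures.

At the bottom, N − mg = mv²/r, so N = m(v²/r + g) and N/(mg) = v²/(rg) + 1 = (17.0)²/(28.3 × 9.8) + 1 = 1.042 + 1 = 2.042.

2.04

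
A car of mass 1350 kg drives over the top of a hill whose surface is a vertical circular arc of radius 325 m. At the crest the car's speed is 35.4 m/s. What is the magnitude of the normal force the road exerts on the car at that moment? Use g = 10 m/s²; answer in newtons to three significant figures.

8290 N

At the crest the centripetal acceleration points downward (toward the centre of the arc), so mg − N = mv²/r.
N = m(g − v²/r) = 1350 × (10.0 − (35.4)²/325) = 1350 × (10.0 − 3.856) = 1350 × 6.144 = 8295 N.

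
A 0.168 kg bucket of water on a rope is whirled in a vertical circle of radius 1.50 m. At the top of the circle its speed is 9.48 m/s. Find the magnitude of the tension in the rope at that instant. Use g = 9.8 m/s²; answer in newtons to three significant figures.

At the top, both T and the weight mg point inward (toward the centre), so T + mg = mv²/r.
T = m(v²/r − g) = 0.168 × ((9.48)²/1.50 − 9.8) = 0.168 × (59.91 − 9.8) = 0.168 × 50.11 = 8.419 N.

8.42 N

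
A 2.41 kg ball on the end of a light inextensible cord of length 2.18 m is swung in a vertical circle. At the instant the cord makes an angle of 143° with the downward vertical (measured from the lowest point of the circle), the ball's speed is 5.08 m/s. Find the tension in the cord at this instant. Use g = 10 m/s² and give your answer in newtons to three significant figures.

9.28 N

Take the radial direction toward the centre of the circle as positive. The component of the weight along the string toward the centre is −mg cos φ (φ measured from the bottom), so Newton's second law along the string gives T − mg cos φ = m v²/r.
cos 143° = -0.7986, so T = m(v²/r + g cos φ) = 2.41 × ((5.08)²/2.18 + 10.0 × -0.7986) = 2.41 × (11.84 + (-7.986)) = 2.41 × 3.851 = 9.282 N.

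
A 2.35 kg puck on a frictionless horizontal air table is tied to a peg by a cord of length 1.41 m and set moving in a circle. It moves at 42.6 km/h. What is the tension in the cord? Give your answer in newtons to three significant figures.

233 N

v = 42.6 km/h = 42.6/3.6 = 11.83 m/s.
The tension is the only horizontal force, so it supplies the full centripetal force: T = m v²/r = 2.35 × (11.83)²/1.41 = 2.35 × 140.0/1.41 = 233.4 N.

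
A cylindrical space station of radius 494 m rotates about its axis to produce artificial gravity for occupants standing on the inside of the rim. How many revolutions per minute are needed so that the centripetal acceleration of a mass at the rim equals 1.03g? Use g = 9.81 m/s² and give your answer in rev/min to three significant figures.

1.37 rev/min

Require ω²r = 1.03g, so ω = √(1.03 × 9.81/494) = 0.1430 rad/s.
In rev/min: ω × 60/(2π) = 0.1430 × 60/(2π) = 1.366 rev/min.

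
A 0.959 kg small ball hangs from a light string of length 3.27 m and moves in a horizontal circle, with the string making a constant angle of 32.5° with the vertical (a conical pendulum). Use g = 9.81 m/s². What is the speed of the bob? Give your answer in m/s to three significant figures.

The radius of the circle is r = L sinθ = 3.27 × sin 32.5° = 1.757 m.
Horizontally T sinθ = mv²/r and vertically T cosθ = mg, so tanθ = v²/(rg).
v = √(r g tanθ) = √(1.757 × 9.81 × 0.6371) = √10.98 = 3.314 m/s.

3.31 m/s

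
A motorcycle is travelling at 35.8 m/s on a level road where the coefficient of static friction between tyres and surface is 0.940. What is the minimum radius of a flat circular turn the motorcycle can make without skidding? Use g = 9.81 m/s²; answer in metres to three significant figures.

139 m

At the limit, μ_s m g = m v²/r, so r_min = v²/(μ_s g) = (35.8)²/(0.940 × 9.81) = 1282/9.221 = 139.0 m.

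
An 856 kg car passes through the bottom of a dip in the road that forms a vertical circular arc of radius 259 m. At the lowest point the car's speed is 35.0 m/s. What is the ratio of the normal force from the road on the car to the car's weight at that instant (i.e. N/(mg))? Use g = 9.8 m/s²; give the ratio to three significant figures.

At the bottom, N − mg = mv²/r, so N = m(v²/r + g) and N/(mg) = v²/(rg) + 1 = (35.0)²/(259 × 9.8) + 1 = 0.4826 + 1 = 1.483.

1.48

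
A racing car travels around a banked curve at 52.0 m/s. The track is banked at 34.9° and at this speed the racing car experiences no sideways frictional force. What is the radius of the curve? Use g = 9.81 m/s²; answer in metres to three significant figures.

395 m

Frictionless banking: tanθ = v²/(rg), so r = v²/(g tanθ).
r = (52.0)²/(9.81 × tan 34.9°) = 2704/(9.81 × 0.6976) = 2704/6.844 = 395.1 m.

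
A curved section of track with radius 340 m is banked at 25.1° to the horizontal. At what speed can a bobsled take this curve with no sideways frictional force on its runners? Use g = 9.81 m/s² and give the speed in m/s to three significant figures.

On a frictionless banked curve, N sinθ = mv²/r and N cosθ = mg, so tanθ = v²/(rg).
v = √(r g tanθ) = √(340 × 9.81 × tan 25.1°) = √(340 × 9.81 × 0.4684) = √1562 = 39.53 m/s.

39.5 m/s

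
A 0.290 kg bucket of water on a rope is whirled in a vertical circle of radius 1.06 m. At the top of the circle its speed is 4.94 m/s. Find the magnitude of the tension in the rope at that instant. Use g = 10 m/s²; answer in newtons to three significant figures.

At the top, both T and the weight mg point inward (toward the centre), so T + mg = mv²/r.
T = m(v²/r − g) = 0.290 × ((4.94)²/1.06 − 10.0) = 0.290 × (23.02 − 10.0) = 0.290 × 13.02 = 3.776 N.

3.78 N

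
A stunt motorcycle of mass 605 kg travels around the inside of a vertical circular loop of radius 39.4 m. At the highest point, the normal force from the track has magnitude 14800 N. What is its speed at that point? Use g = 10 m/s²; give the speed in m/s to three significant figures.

At the top, N + mg = mv²/r, so v = √(r(N/m + g)) = √(39.4 × (14800/605 + 10.0)) = √(39.4 × 34.46) = √1358 = 36.85 m/s.

36.8 m/s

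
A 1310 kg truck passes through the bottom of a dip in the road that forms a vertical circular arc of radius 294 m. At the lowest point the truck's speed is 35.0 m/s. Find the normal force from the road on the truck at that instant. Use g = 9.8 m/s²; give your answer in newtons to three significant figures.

At the lowest point, N points up (toward the centre) and the weight mg points down (away from the centre), so the net inward force is N − mg = mv²/r.
N = m(v²/r + g) = 1310 × ((35.0)²/294 + 9.8) = 1310 × (4.167 + 9.8) = 1310 × 13.97 = 18300 N.

18300 N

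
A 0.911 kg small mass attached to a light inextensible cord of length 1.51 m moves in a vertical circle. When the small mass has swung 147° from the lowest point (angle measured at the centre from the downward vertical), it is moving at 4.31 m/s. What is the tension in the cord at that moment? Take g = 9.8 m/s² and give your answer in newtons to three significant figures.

3.72 N

Take the radial direction toward the centre of the circle as positive. The component of the weight along the string toward the centre is −mg cos φ (φ measured from the bottom), so Newton's second law along the string gives T − mg cos φ = m v²/r.
cos 147° = -0.8387, so T = m(v²/r + g cos φ) = 0.911 × ((4.31)²/1.51 + 9.8 × -0.8387) = 0.911 × (12.30 + (-8.219)) = 0.911 × 4.083 = 3.720 N.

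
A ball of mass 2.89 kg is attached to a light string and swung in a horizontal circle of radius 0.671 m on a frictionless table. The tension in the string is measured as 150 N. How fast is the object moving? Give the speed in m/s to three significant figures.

T = m v²/r ⇒ v = √(T r / m) = √(150 × 0.671 / 2.89) = √34.83 = 5.901 m/s.

5.90 m/s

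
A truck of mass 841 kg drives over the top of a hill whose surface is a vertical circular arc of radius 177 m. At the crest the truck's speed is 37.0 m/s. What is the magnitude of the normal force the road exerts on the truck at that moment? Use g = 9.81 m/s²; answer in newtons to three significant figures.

At the crest the centripetal acceleration points downward (toward the centre of the arc), so mg − N = mv²/r.
N = m(g − v²/r) = 841 × (9.81 − (37.0)²/177) = 841 × (9.81 − 7.734) = 841 × 2.076 = 1746 N.

1750 N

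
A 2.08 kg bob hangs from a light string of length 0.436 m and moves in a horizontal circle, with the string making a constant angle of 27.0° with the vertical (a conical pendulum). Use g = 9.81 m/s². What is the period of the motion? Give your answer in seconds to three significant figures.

1.25 s

r = L sinθ = 0.1979 m. From T sinθ = mω²r and T cosθ = mg: tanθ = ω²r/g, so ω² = g tanθ / r = g/(L cosθ).
ω = √(g/(L cosθ)) = √(9.81/(0.436 × 0.8910)) = √25.25 = 5.025 rad/s.
Period = 2π/ω = 1.250 s.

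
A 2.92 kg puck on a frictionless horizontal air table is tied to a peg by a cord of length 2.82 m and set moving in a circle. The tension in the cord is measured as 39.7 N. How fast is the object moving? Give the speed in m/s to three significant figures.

T = m v²/r ⇒ v = √(T r / m) = √(39.7 × 2.82 / 2.92) = √38.34 = 6.192 m/s.

6.19 m/s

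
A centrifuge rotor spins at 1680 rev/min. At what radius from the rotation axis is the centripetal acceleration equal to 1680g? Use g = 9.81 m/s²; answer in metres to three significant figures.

0.532 m

ω = 1680 rev/min × 2π/60 = 175.9 rad/s.
a_c = ω²r = 1680g ⇒ r = 1680 × 9.81 / (175.9)² = 16480/30950 = 0.5325 m.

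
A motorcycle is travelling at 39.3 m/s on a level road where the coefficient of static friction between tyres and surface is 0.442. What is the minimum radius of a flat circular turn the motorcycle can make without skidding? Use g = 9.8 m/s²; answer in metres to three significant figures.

357 m

At the limit, μ_s m g = m v²/r, so r_min = v²/(μ_s g) = (39.3)²/(0.442 × 9.8) = 1544/4.332 = 356.6 m.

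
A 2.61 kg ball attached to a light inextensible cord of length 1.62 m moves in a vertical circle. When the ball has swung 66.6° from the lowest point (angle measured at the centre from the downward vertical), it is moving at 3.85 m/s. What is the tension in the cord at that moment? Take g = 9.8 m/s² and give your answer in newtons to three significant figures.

34.0 N

Take the radial direction toward the centre of the circle as positive. The component of the weight along the string toward the centre is −mg cos φ (φ measured from the bottom), so Newton's second law along the string gives T − mg cos φ = m v²/r.
cos 66.6° = 0.3971, so T = m(v²/r + g cos φ) = 2.61 × ((3.85)²/1.62 + 9.8 × 0.3971) = 2.61 × (9.150 + (3.892)) = 2.61 × 13.04 = 34.04 N.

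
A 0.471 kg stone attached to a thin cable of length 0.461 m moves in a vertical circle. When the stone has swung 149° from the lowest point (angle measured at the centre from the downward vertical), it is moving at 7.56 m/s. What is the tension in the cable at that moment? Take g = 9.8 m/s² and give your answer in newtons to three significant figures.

Take the radial direction toward the centre of the circle as positive. The component of the weight along the string toward the centre is −mg cos φ (φ measured from the bottom), so Newton's second law along the string gives T − mg cos φ = m v²/r.
cos 149° = -0.8572, so T = m(v²/r + g cos φ) = 0.471 × ((7.56)²/0.461 + 9.8 × -0.8572) = 0.471 × (124.0 + (-8.400)) = 0.471 × 115.6 = 54.44 N.

54.4 N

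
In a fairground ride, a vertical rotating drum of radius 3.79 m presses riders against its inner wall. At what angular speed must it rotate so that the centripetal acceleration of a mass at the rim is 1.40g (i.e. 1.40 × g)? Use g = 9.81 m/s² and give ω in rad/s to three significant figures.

Centripetal acceleration a_c = ω²r. Setting ω²r = 1.40g:
ω = √(1.40g / r) = √(1.40 × 9.81 / 3.79) = √3.624 = 1.904 rad/s.

1.90 rad/s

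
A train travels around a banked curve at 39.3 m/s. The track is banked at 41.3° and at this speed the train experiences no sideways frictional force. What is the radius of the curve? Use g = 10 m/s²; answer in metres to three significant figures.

176 m

Frictionless banking: tanθ = v²/(rg), so r = v²/(g tanθ).
r = (39.3)²/(10.0 × tan 41.3°) = 1544/(10.0 × 0.8785) = 1544/8.785 = 175.8 m.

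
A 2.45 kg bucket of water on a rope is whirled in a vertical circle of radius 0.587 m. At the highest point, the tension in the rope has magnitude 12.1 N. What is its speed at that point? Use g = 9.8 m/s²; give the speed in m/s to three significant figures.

At the top, T + mg = mv²/r, so v = √(r(T/m + g)) = √(0.587 × (12.1/2.45 + 9.8)) = √(0.587 × 14.74) = √8.652 = 2.941 m/s.

2.94 m/s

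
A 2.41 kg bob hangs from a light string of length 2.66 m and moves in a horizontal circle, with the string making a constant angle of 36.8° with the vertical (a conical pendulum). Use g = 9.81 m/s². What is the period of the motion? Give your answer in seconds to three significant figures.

r = L sinθ = 1.593 m. From T sinθ = mω²r and T cosθ = mg: tanθ = ω²r/g, so ω² = g tanθ / r = g/(L cosθ).
ω = √(g/(L cosθ)) = √(9.81/(2.66 × 0.8007)) = √4.606 = 2.146 rad/s.
Period = 2π/ω = 2.928 s.

2.93 s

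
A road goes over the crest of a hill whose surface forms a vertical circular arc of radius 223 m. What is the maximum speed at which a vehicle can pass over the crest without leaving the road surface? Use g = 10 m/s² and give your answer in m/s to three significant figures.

At the crest the centre of the circle is below the vehicle, so the net downward (centripetal) force is mg − N = mv²/r.
The vehicle leaves the road when N → 0, giving v_max = √(g r) = √(10.0 × 223) = 47.22 m/s.

47.2 m/s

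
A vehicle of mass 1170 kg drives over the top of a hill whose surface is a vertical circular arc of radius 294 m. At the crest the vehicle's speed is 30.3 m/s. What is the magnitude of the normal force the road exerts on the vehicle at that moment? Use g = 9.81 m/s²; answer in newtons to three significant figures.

At the crest the centripetal acceleration points downward (toward the centre of the arc), so mg − N = mv²/r.
N = m(g − v²/r) = 1170 × (9.81 − (30.3)²/294) = 1170 × (9.81 − 3.123) = 1170 × 6.687 = 7824 N.

7820 N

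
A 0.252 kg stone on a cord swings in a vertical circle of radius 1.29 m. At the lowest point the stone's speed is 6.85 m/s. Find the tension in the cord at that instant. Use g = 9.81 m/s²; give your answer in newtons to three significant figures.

11.6 N

At the lowest point, T points up (toward the centre) and the weight mg points down (away from the centre), so the net inward force is T − mg = mv²/r.
T = m(v²/r + g) = 0.252 × ((6.85)²/1.29 + 9.81) = 0.252 × (36.37 + 9.81) = 0.252 × 46.18 = 11.64 N.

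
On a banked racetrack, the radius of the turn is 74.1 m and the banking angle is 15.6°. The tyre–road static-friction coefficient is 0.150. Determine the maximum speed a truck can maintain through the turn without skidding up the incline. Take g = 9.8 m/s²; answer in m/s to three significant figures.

18.0 m/s

At the maximum speed, friction acts down the slope at its limiting value f = μN. Radially (horizontal, toward centre): N sinθ + μN cosθ = mv²/r. Vertically: N cosθ − μN sinθ = mg.
Dividing: v² = r g (sinθ + μcosθ)/(cosθ − μsinθ).
sinθ + μcosθ = 0.2689 + 0.150×0.9632 = 0.4134; cosθ − μsinθ = 0.9632 − 0.150×0.2689 = 0.9228.
v² = 74.1 × 9.8 × 0.4134/0.9228 = 325.3 m²/s², so v = 18.04 m/s.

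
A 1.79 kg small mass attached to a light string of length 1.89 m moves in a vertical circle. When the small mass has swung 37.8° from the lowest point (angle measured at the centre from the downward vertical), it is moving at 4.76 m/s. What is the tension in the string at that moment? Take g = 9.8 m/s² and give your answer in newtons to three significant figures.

Take the radial direction toward the centre of the circle as positive. The component of the weight along the string toward the centre is −mg cos φ (φ measured from the bottom), so Newton's second law along the string gives T − mg cos φ = m v²/r.
cos 37.8° = 0.7902, so T = m(v²/r + g cos φ) = 1.79 × ((4.76)²/1.89 + 9.8 × 0.7902) = 1.79 × (11.99 + (7.744)) = 1.79 × 19.73 = 35.32 N.

35.3 N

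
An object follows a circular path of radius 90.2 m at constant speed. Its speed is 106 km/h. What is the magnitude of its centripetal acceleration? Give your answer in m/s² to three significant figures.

9.61 m/s²

v = 106 km/h = 106/3.6 = 29.44 m/s.
a_c = v²/r = (29.44)²/90.2 = 867.0/90.2 = 9.612 m/s².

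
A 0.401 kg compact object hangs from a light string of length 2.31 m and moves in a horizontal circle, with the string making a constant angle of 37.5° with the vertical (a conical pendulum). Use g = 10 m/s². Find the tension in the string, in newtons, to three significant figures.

Vertically the bob has no acceleration, so T cosθ = mg.
T = mg/cosθ = 0.401 × 10.0 / cos 37.5° = 4.010/0.7934 = 5.054 N.

5.05 N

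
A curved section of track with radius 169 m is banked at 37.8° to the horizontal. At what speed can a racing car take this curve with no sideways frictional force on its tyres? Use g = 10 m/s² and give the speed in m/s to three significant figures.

On a frictionless banked curve, N sinθ = mv²/r and N cosθ = mg, so tanθ = v²/(rg).
v = √(r g tanθ) = √(169 × 10.0 × tan 37.8°) = √(169 × 10.0 × 0.7757) = √1311 = 36.21 m/s.

36.2 m/s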